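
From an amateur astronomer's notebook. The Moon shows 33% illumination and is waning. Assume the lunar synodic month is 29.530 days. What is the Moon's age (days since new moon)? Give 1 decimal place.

23.8 days

cos θ = 1 − 2f = 0.340, giving a principal value of 70.1°.
A waning Moon lies in 180°–360°, so θ = 360° − 70.1° = 289.9°.
At 360°/29.530 d per day, 289.9° corresponds to 23.78 days.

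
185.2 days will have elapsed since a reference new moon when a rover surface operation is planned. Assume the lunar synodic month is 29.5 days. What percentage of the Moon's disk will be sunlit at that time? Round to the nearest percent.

59%

Reduce mod P: 185.2 − 6×29.5 = 8.20 d into the current lunation.
Phase angle: θ = 360°·(8.20 d)/(29.5 d) = 100.1°.
Illuminated fraction = (1 − cos 100.1°)/2 = (1 − (-0.175))/2 ≈ 0.587, so 59%.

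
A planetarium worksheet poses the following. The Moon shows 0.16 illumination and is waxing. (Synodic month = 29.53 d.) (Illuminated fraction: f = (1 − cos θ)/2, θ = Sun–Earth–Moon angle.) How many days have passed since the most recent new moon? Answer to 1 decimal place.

From f = (1 − cos θ)/2: cos θ = 1 − 2×0.16 = 0.680; arccos → 47.2°.
The Moon is waxing (0°–180°), so θ = 47.2° directly.
Age = 29.53 × 47.2°/360° ≈ 3.87 days.

3.9 days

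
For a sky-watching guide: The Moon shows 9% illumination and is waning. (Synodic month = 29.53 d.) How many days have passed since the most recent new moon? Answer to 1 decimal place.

cos θ = 1 − 2f = 0.820, giving a principal value of 34.9°.
A waning Moon lies in 180°–360°, so θ = 360° − 34.9° = 325.1°.
That fraction of the synodic month is 325.1/360 × 29.53 d ≈ 26.67 d.

26.7 days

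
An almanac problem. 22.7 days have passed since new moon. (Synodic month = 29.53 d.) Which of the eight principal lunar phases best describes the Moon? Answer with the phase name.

At 22.7/29.53 of the cycle, θ ≈ 277° — the last quarter range.

last quarter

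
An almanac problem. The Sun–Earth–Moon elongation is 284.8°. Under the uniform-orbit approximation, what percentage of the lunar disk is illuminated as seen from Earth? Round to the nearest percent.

37%

f = (1 − cos 284.8°)/2 = (1 − 0.255)/2 ≈ 0.372, i.e. 37%.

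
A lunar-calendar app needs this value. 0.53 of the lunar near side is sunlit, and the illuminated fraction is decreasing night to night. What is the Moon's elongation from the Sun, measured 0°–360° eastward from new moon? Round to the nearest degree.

Invert f = (1 − cos θ)/2 to get cos θ = 1 − 2(0.53) = -0.060, hence θ₀ = arccos -0.060 = 93.4°.
Waning ⇒ past full, so θ = 360° − 93.4° = 266.6°.

267°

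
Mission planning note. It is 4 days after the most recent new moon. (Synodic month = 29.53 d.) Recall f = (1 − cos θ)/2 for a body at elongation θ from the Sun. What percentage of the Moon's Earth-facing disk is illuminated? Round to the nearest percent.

17%

The Moon has covered 4/29.53 of its cycle, so θ ≈ 360° × 4/29.53 = 48.8°.
cos 48.8° = 0.659, so f = (1 − 0.659)/2 = 0.170, so 17%.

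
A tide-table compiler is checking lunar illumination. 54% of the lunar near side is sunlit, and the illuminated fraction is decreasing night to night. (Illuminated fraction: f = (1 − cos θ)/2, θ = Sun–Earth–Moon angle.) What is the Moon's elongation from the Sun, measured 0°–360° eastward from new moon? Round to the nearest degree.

265°

Invert f = (1 − cos θ)/2 to get cos θ = 1 − 2(0.54) = -0.080, hence θ₀ = arccos -0.080 = 94.6°.
Since the Moon is past full (waning), take the reflex angle: θ = 360° − 94.6° = 265.4°.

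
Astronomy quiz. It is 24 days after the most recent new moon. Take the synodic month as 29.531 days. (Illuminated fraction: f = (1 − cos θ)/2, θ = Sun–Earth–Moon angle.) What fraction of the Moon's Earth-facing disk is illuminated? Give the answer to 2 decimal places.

Phase angle: θ = 360°·(24 d)/(29.531 d) = 292.6°.
Illuminated fraction = (1 − cos 292.6°)/2 = (1 − 0.384)/2 ≈ 0.308.

0.31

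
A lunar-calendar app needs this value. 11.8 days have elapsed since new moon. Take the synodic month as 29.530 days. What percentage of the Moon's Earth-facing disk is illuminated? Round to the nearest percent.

90%

Phase angle: θ = 360°·(11.8 d)/(29.530 d) = 143.9°.
With cos θ = (-0.808), the lit fraction is (1 − (-0.808))/2 ≈ 0.904, so 90%.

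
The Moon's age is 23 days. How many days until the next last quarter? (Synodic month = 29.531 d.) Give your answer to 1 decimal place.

Last quarter is 0.75 of the way through the cycle: age 0.75 × 29.531 = 22.148 d.
Already past this cycle's last quarter; the next is at 22.148 + 29.531 = 51.679 d, so 51.679 − 23 = 28.679 days.

28.7 days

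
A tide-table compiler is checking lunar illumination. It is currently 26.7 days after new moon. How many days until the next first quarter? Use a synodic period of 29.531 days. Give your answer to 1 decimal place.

First quarter is 0.25 of the way through the cycle: age 0.25 × 29.531 = 7.383 d.
Already past this cycle's first quarter; the next is at 7.383 + 29.531 = 36.914 d, so 36.914 − 26.7 = 10.214 days.

10.2 days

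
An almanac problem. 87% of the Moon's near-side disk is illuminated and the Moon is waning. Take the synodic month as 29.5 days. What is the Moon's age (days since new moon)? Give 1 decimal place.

18.2 days

Invert f = (1 − cos θ)/2 to get cos θ = 1 − 2(0.87) = -0.740, hence θ₀ = arccos -0.740 = 137.7°.
Since the Moon is past full (waning), take the reflex angle: θ = 360° − 137.7° = 222.3°.
At 360°/29.5 d per day, 222.3° corresponds to 18.21 days.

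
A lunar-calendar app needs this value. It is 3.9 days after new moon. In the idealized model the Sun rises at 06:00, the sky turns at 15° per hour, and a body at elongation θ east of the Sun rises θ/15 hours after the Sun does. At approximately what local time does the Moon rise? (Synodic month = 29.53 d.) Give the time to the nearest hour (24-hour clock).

Phase angle: θ = 360°·(3.9 d)/(29.53 d) = 47.5°.
At 15° of sky rotation per hour, 47.5° corresponds to a 3.17 h lag.
06:00 + 3.17 h ≈ 09:10 → 09:00 to the nearest hour.

09:00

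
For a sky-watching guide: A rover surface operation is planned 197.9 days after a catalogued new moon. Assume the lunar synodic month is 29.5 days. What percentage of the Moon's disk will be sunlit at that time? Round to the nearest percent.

63%

197.9 d spans 6 complete synodic months (6 × 29.5 = 177.00 d) plus 20.90 d.
Elongation θ = 360° × 20.90/29.5 ≈ 255.1°.
cos 255.1° = (-0.258), so f = (1 − (-0.258))/2 = 0.629, so 63%.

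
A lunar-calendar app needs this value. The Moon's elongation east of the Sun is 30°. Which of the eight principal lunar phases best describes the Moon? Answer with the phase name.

30° lies in the waxing crescent sector of the 8-phase cycle.

waxing crescent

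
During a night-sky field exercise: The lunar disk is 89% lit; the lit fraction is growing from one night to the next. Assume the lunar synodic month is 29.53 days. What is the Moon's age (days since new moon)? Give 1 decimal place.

11.6 days

Invert f = (1 − cos θ)/2 to get cos θ = 1 − 2(0.89) = -0.780, hence θ₀ = arccos -0.780 = 141.3°.
The Moon is waxing (0°–180°), so θ = 141.3° directly.
Age = 29.53 × 141.3°/360° ≈ 11.59 days.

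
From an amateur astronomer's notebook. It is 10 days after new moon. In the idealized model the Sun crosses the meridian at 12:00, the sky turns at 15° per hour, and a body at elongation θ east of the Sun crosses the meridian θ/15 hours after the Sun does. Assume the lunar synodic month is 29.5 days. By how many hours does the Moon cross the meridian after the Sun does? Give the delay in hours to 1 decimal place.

The Moon has covered 10/29.5 of its cycle, so θ ≈ 360° × 10/29.5 = 122.0°.
At 15° of sky rotation per hour, 122.0° corresponds to a 8.14 h lag.
So the Moon crosses the meridian 8.14 h after the Sun.

8.1 h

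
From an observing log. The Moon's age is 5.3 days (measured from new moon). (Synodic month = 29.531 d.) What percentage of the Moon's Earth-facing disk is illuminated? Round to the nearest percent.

29%

The Moon has covered 5.3/29.531 of its cycle, so θ ≈ 360° × 5.3/29.531 = 64.6°.
cos 64.6° = 0.429, so f = (1 − 0.429)/2 = 0.286, so 29%.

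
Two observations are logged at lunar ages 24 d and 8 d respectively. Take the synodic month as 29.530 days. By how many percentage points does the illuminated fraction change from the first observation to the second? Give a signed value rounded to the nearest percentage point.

First observation: θ = 360°·24/29.530 = 292.6°, so f = 0.308.
Second observation: θ = 97.5°, f = 0.566.
Δf = 0.566 − 0.308 = +0.258, i.e. +26 pp.

+26 pp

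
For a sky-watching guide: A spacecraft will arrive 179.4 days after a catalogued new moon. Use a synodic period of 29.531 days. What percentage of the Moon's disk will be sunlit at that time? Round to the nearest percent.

5%

Reduce mod P: 179.4 − 6×29.531 = 2.21 d into the current lunation.
Elongation θ = 360° × 2.21/29.531 ≈ 27.0°.
cos 27.0° = 0.891, so f = (1 − 0.891)/2 = 0.054, so 5%.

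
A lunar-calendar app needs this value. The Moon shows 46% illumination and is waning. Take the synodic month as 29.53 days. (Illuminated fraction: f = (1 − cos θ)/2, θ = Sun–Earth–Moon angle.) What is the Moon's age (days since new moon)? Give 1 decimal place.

cos θ = 1 − 2f = 0.080, giving a principal value of 85.4°.
Waning ⇒ past full, so θ = 360° − 85.4° = 274.6°.
At 360°/29.53 d per day, 274.6° corresponds to 22.52 days.

22.5 days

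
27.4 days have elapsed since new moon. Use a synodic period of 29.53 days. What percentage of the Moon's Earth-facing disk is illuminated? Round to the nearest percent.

Phase angle: θ = 360°·(27.4 d)/(29.53 d) = 334.0°.
With cos θ = 0.899, the lit fraction is (1 − 0.899)/2 ≈ 0.050, so 5%.

5%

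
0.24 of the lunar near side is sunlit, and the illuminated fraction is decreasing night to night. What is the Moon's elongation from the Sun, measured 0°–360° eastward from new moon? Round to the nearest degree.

301°

cos θ = 1 − 2f = 0.520, giving a principal value of 58.7°.
Since the Moon is past full (waning), take the reflex angle: θ = 360° − 58.7° = 301.3°.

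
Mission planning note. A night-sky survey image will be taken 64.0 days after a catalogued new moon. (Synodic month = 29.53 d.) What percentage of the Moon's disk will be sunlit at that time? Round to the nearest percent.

25%

Reduce mod P: 64.0 − 2×29.53 = 4.94 d into the current lunation.
The Moon has covered 4.94/29.53 of its cycle, so θ ≈ 360° × 4.94/29.53 = 60.2°.
With cos θ = 0.497, the lit fraction is (1 − 0.497)/2 ≈ 0.252, so 25%.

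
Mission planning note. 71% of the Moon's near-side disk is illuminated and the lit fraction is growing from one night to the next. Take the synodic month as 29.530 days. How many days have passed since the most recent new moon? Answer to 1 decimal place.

Invert f = (1 − cos θ)/2 to get cos θ = 1 − 2(0.71) = -0.420, hence θ₀ = arccos -0.420 = 114.8°.
Before full moon the principal value applies: θ = 114.8°.
That fraction of the synodic month is 114.8/360 × 29.530 d ≈ 9.42 d.

9.4 days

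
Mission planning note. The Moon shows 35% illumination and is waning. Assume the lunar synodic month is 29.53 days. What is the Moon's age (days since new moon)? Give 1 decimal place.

From f = (1 − cos θ)/2: cos θ = 1 − 2×0.35 = 0.300; arccos → 72.5°.
A waning Moon lies in 180°–360°, so θ = 360° − 72.5° = 287.5°.
At 360°/29.53 d per day, 287.5° corresponds to 23.58 days.

23.6 days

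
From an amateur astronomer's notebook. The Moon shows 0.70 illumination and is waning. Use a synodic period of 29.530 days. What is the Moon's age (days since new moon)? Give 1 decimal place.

cos θ = 1 − 2f = -0.400, giving a principal value of 113.6°.
A waning Moon lies in 180°–360°, so θ = 360° − 113.6° = 246.4°.
Age = 29.530 × 246.4°/360° ≈ 20.21 days.

20.2 days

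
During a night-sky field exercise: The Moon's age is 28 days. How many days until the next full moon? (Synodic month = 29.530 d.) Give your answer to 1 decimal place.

16.3 days

Full moon occurs at elongation 180°, i.e. at age 29.530 × 180/360 = 14.765 d.
This lunation's full moon (14.765 d) has passed, so add one period: 44.295 − 28 = 16.295 days.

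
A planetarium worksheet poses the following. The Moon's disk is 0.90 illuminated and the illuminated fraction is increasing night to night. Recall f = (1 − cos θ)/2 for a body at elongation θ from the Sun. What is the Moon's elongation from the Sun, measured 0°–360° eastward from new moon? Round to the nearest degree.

143°

Invert f = (1 − cos θ)/2 to get cos θ = 1 − 2(0.90) = -0.800, hence θ₀ = arccos -0.800 = 143.1°.
Waxing ⇒ before full, so θ = 143.1°.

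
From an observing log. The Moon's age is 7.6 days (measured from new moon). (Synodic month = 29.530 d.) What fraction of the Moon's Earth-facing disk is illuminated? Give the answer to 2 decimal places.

0.52

Phase angle: θ = 360°·(7.6 d)/(29.530 d) = 92.7°.
With cos θ = (-0.046), the lit fraction is (1 − (-0.046))/2 ≈ 0.523.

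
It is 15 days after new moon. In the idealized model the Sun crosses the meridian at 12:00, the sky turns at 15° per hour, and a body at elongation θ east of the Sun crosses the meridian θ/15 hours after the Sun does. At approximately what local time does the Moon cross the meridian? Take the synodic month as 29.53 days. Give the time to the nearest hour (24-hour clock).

00:00

Elongation θ = 360° × 15/29.53 ≈ 182.9°.
At 15° of sky rotation per hour, 182.9° corresponds to a 12.19 h lag.
12:00 + 12.19 h ≈ 00:11 → 00:00 to the nearest hour.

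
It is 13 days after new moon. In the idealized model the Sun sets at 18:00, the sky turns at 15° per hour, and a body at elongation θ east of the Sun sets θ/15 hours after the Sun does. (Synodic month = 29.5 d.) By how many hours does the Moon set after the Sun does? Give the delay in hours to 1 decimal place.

10.6 h

Phase angle: θ = 360°·(13 d)/(29.5 d) = 158.6°.
Delay after the Sun = 158.6° / (15°/h) ≈ 10.58 h.
So the Moon sets 10.58 h after the Sun.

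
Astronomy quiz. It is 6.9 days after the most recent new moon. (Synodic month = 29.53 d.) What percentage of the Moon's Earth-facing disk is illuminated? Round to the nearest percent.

45%

Phase angle: θ = 360°·(6.9 d)/(29.53 d) = 84.1°.
With cos θ = 0.102, the lit fraction is (1 − 0.102)/2 ≈ 0.449, so 45%.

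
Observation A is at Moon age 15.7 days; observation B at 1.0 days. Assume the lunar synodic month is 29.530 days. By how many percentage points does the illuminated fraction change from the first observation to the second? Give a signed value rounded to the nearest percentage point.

First observation: θ = 360°·15.7/29.530 = 191.4°, so f = 0.990.
Second observation: θ = 12.2°, f = 0.011.
Δf = 0.011 − 0.990 = -0.979, i.e. -98 pp.

-98 pp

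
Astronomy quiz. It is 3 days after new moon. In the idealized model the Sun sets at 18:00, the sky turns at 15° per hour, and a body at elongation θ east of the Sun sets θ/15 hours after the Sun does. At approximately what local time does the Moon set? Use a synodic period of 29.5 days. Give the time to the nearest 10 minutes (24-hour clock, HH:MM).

20:30

The Moon has covered 3/29.5 of its cycle, so θ ≈ 360° × 3/29.5 = 36.6°.
Delay after the Sun = 36.6° / (15°/h) ≈ 2.44 h.
18:00 + 2.441 h ≈ 20:26 → 20:30 to the nearest ten minutes.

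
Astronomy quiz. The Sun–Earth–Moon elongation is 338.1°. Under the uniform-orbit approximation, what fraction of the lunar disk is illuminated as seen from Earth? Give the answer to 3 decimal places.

Half-versine of 338.1°: (1 − 0.928)/2 = 0.036.

0.036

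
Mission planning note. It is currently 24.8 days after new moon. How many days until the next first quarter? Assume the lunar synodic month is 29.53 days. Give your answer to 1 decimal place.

First quarter occurs at elongation 90°, i.e. at age 29.53 × 90/360 = 7.383 d.
Already past this cycle's first quarter; the next is at 7.383 + 29.53 = 36.913 d, so 36.913 − 24.8 = 12.113 days.

12.1 days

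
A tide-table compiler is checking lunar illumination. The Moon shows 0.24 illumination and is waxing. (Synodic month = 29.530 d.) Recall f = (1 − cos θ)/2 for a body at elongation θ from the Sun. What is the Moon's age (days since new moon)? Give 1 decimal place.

4.8 days

From f = (1 − cos θ)/2: cos θ = 1 − 2×0.24 = 0.520; arccos → 58.7°.
Before full moon the principal value applies: θ = 58.7°.
At 360°/29.530 d per day, 58.7° corresponds to 4.81 days.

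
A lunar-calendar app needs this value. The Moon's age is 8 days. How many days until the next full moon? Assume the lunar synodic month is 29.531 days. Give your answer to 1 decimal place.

Full moon occurs at elongation 180°, i.e. at age 29.531 × 180/360 = 14.765 d.
That is 14.765 − 8 = 6.765 days ahead.

6.8 days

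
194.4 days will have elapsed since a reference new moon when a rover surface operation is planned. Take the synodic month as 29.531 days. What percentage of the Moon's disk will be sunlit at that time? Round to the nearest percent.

93%

Reduce mod P: 194.4 − 6×29.531 = 17.21 d into the current lunation.
Elongation θ = 360° × 17.21/29.531 ≈ 209.8°.
With cos θ = (-0.867), the lit fraction is (1 − (-0.867))/2 ≈ 0.934, so 93%.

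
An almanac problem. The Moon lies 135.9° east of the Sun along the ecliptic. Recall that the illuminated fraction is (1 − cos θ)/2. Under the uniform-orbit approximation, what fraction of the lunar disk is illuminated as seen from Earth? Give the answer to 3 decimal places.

0.859

Half-versine of 135.9°: (1 − (-0.718))/2 = 0.859.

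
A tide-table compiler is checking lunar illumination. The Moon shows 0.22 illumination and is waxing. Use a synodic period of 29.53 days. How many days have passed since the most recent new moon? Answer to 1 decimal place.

4.6 days

Invert f = (1 − cos θ)/2 to get cos θ = 1 − 2(0.22) = 0.560, hence θ₀ = arccos 0.560 = 55.9°.
Before full moon the principal value applies: θ = 55.9°.
At 360°/29.53 d per day, 55.9° corresponds to 4.59 days.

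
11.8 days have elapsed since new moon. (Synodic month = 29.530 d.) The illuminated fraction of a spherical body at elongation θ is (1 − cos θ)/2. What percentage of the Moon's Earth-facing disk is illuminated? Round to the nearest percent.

Phase angle: θ = 360°·(11.8 d)/(29.530 d) = 143.9°.
cos 143.9° = (-0.808), so f = (1 − (-0.808))/2 = 0.904, so 90%.

90%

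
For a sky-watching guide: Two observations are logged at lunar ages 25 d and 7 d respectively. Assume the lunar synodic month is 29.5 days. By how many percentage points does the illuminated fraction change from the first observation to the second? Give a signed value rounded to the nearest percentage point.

First observation: θ = 360°·25/29.5 = 305.1°, so f = 0.213.
Second observation: θ = 85.4°, f = 0.460.
Δf = 0.460 − 0.213 = +0.248, i.e. +25 pp.

+25 pp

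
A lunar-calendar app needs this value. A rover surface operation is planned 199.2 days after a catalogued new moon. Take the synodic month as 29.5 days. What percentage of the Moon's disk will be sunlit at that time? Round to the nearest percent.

49%

199.2 d spans 6 complete synodic months (6 × 29.5 = 177.00 d) plus 22.20 d.
The Moon has covered 22.20/29.5 of its cycle, so θ ≈ 360° × 22.20/29.5 = 270.9°.
With cos θ = 0.016, the lit fraction is (1 − 0.016)/2 ≈ 0.492, so 49%.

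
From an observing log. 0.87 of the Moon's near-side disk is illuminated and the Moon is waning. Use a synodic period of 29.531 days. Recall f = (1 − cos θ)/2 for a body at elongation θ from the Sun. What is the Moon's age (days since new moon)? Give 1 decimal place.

cos θ = 1 − 2f = -0.740, giving a principal value of 137.7°.
Waning ⇒ past full, so θ = 360° − 137.7° = 222.3°.
That fraction of the synodic month is 222.3/360 × 29.531 d ≈ 18.23 d.

18.2 days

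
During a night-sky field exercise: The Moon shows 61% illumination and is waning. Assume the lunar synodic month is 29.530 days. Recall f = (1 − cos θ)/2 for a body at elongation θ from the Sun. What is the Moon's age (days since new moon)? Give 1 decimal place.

cos θ = 1 − 2f = -0.220, giving a principal value of 102.7°.
Waning ⇒ past full, so θ = 360° − 102.7° = 257.3°.
Age = 29.530 × 257.3°/360° ≈ 21.11 days.

21.1 days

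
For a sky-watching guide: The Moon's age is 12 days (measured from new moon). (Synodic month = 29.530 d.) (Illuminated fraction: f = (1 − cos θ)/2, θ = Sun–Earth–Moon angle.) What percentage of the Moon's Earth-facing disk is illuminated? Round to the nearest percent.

Elongation θ = 360° × 12/29.530 ≈ 146.3°.
With cos θ = (-0.832), the lit fraction is (1 − (-0.832))/2 ≈ 0.916, so 92%.

92%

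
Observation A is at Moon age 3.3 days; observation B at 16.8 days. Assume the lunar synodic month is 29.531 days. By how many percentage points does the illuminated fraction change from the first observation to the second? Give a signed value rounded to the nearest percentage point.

+84 percentage points

First observation: θ = 360°·3.3/29.531 = 40.2°, so f = 0.118.
Second observation: θ = 204.8°, f = 0.954.
Δf = 0.954 − 0.118 = +0.836, i.e. +84 pp.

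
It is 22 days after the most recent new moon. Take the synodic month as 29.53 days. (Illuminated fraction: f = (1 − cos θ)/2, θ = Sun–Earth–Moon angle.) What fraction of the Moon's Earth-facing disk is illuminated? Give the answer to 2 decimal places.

Phase angle: θ = 360°·(22 d)/(29.53 d) = 268.2°.
Illuminated fraction = (1 − cos 268.2°)/2 = (1 − (-0.031))/2 ≈ 0.516.

0.52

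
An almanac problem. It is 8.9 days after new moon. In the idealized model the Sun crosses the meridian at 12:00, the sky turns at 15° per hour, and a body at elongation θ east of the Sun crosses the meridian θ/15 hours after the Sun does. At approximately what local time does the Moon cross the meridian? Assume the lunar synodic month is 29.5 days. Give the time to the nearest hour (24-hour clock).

Elongation θ = 360° × 8.9/29.5 ≈ 108.6°.
Delay after the Sun = 108.6° / (15°/h) ≈ 7.24 h.
12:00 + 7.24 h ≈ 19:14 → 19:00 to the nearest hour.

19:00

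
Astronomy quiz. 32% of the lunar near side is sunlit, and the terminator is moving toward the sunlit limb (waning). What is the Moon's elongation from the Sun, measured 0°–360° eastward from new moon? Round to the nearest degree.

From f = (1 − cos θ)/2: cos θ = 1 − 2×0.32 = 0.360; arccos → 68.9°.
Since the Moon is past full (waning), take the reflex angle: θ = 360° − 68.9° = 291.1°.

291°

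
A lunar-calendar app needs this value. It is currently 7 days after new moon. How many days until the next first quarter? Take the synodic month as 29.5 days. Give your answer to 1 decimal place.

0.4 days

First quarter is 0.25 of the way through the cycle: age 0.25 × 29.5 = 7.375 d.
So 0.375 days remain (7.375 − 7).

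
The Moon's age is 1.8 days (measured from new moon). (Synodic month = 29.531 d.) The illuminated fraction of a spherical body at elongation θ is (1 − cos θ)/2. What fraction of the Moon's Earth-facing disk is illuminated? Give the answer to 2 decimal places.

0.04

Elongation θ = 360° × 1.8/29.531 ≈ 21.9°.
With cos θ = 0.928, the lit fraction is (1 − 0.928)/2 ≈ 0.036.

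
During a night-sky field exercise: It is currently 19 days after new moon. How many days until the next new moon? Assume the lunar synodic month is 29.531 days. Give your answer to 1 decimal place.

10.5 days

One full lunation from the last new moon is 29.531 d; remaining = 29.531 − 19 = 10.531 d.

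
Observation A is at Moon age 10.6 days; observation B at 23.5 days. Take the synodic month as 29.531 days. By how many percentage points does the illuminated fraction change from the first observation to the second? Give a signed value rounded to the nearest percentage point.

-46 pp

First observation: θ = 360°·10.6/29.531 = 129.2°, so f = 0.816.
Second observation: θ = 286.5°, f = 0.358.
Δf = 0.358 − 0.816 = -0.458, i.e. -46 pp.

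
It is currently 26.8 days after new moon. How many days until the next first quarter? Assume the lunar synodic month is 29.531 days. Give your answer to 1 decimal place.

First quarter occurs at elongation 90°, i.e. at age 29.531 × 90/360 = 7.383 d.
Already past this cycle's first quarter; the next is at 7.383 + 29.531 = 36.914 d, so 36.914 − 26.8 = 10.114 days.

10.1 days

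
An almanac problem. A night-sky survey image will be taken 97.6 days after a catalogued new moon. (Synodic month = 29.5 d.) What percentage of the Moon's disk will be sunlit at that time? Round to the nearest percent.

68%

Reduce mod P: 97.6 − 3×29.5 = 9.10 d into the current lunation.
Phase angle: θ = 360°·(9.10 d)/(29.5 d) = 111.1°.
Illuminated fraction = (1 − cos 111.1°)/2 = (1 − (-0.359))/2 ≈ 0.680, so 68%.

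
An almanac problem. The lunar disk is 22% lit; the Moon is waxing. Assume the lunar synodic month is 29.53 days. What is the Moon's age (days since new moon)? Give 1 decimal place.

Invert f = (1 − cos θ)/2 to get cos θ = 1 − 2(0.22) = 0.560, hence θ₀ = arccos 0.560 = 55.9°.
Waxing ⇒ before full, so θ = 55.9°.
At 360°/29.53 d per day, 55.9° corresponds to 4.59 days.

4.6 days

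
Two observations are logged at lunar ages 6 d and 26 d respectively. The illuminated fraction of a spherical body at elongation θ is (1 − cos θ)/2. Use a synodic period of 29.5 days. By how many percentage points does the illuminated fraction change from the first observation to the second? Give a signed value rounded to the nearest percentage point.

-22 pp

θ₁ = 360° × 6/29.5 = 73.2°, f₁ = (1 − cos θ₁)/2 = 0.356.
θ₂ = 360° × 26/29.5 = 317.3°, f₂ = (1 − cos θ₂)/2 = 0.133.
Change = f₂ − f₁ = -0.223 → -22 percentage points.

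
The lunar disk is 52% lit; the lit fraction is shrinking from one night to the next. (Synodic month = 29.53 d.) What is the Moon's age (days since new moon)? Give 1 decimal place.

22.0 days

cos θ = 1 − 2f = -0.040, giving a principal value of 92.3°.
Since the Moon is past full (waning), take the reflex angle: θ = 360° − 92.3° = 267.7°.
That fraction of the synodic month is 267.7/360 × 29.53 d ≈ 21.96 d.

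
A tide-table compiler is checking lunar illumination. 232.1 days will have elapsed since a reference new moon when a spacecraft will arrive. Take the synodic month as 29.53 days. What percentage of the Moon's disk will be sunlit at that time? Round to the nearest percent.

232.1/29.53 = 7.860 lunations, so 7 complete cycles and 25.39 d into the next.
Elongation θ = 360° × 25.39/29.53 ≈ 309.5°.
Illuminated fraction = (1 − cos 309.5°)/2 = (1 − 0.636)/2 ≈ 0.182, so 18%.

18%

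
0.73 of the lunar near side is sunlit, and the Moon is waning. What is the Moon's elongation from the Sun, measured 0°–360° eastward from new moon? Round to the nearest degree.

243°

Invert f = (1 − cos θ)/2 to get cos θ = 1 − 2(0.73) = -0.460, hence θ₀ = arccos -0.460 = 117.4°.
Since the Moon is past full (waning), take the reflex angle: θ = 360° − 117.4° = 242.6°.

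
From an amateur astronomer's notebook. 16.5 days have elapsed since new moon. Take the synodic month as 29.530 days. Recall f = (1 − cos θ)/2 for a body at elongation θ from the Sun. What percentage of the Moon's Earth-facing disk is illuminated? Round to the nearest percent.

97%

The Moon has covered 16.5/29.530 of its cycle, so θ ≈ 360° × 16.5/29.530 = 201.2°.
With cos θ = (-0.933), the lit fraction is (1 − (-0.933))/2 ≈ 0.966, so 97%.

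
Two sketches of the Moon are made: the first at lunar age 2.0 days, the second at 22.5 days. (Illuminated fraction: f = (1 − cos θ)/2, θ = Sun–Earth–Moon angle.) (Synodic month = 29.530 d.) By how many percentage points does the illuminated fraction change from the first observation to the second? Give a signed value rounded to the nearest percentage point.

First observation: θ = 360°·2.0/29.530 = 24.4°, so f = 0.045.
Second observation: θ = 274.3°, f = 0.463.
Δf = 0.463 − 0.045 = +0.418, i.e. +42 pp.

+42 percentage points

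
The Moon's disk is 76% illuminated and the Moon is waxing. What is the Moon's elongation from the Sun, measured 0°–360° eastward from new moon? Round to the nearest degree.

Invert f = (1 − cos θ)/2 to get cos θ = 1 − 2(0.76) = -0.520, hence θ₀ = arccos -0.520 = 121.3°.
The Moon is waxing (0°–180°), so θ = 121.3° directly.

121°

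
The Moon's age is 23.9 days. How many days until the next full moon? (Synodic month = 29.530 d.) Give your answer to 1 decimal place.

20.4 days

Full moon is 0.5 of the way through the cycle: age 0.5 × 29.530 = 14.765 d.
This lunation's full moon (14.765 d) has passed, so add one period: 44.295 − 23.9 = 20.395 days.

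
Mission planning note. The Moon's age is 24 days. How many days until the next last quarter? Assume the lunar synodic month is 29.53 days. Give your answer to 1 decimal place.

Last quarter occurs at elongation 270°, i.e. at age 29.53 × 270/360 = 22.148 d.
Already past this cycle's last quarter; the next is at 22.148 + 29.53 = 51.678 d, so 51.678 − 24 = 27.678 days.

27.7 days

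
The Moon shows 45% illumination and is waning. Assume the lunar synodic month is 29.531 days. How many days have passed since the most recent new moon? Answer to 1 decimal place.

From f = (1 − cos θ)/2: cos θ = 1 − 2×0.45 = 0.100; arccos → 84.3°.
Waning ⇒ past full, so θ = 360° − 84.3° = 275.7°.
Age = 29.531 × 275.7°/360° ≈ 22.62 days.

22.6 days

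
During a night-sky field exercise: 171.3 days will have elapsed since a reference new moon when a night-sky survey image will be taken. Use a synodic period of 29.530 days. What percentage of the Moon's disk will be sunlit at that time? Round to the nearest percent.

34%

171.3 d spans 5 complete synodic months (5 × 29.530 = 147.65 d) plus 23.65 d.
Phase angle: θ = 360°·(23.65 d)/(29.530 d) = 288.3°.
Illuminated fraction = (1 − cos 288.3°)/2 = (1 − 0.314)/2 ≈ 0.343, so 34%.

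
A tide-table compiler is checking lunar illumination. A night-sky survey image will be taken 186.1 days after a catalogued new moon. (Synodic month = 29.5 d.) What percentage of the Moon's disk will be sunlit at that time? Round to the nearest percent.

186.1/29.5 = 6.308 lunations, so 6 complete cycles and 9.10 d into the next.
The Moon has covered 9.10/29.5 of its cycle, so θ ≈ 360° × 9.10/29.5 = 111.1°.
cos 111.1° = (-0.359), so f = (1 − (-0.359))/2 = 0.680, so 68%.

68%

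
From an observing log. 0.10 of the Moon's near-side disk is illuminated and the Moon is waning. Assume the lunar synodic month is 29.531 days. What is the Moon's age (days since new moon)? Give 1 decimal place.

cos θ = 1 − 2f = 0.800, giving a principal value of 36.9°.
Since the Moon is past full (waning), take the reflex angle: θ = 360° − 36.9° = 323.1°.
Age = 29.531 × 323.1°/360° ≈ 26.51 days.

26.5 days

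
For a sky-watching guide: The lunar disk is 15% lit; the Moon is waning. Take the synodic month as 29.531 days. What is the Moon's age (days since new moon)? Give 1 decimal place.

25.8 days

Invert f = (1 − cos θ)/2 to get cos θ = 1 − 2(0.15) = 0.700, hence θ₀ = arccos 0.700 = 45.6°.
A waning Moon lies in 180°–360°, so θ = 360° − 45.6° = 314.4°.
That fraction of the synodic month is 314.4/360 × 29.531 d ≈ 25.79 d.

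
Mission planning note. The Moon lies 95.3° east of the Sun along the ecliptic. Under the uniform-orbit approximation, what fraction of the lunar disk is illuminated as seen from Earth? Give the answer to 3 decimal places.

Half-versine of 95.3°: (1 − (-0.092))/2 = 0.546.

0.546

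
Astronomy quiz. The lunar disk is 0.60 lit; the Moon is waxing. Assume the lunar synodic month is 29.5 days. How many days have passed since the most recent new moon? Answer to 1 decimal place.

8.3 days

From f = (1 − cos θ)/2: cos θ = 1 − 2×0.60 = -0.200; arccos → 101.5°.
The Moon is waxing (0°–180°), so θ = 101.5° directly.
At 360°/29.5 d per day, 101.5° corresponds to 8.32 days.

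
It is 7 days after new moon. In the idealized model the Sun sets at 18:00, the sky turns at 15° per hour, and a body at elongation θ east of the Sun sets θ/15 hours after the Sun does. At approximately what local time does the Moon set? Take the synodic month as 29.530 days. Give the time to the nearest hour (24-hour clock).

Phase angle: θ = 360°·(7 d)/(29.530 d) = 85.3°.
Delay after the Sun = 85.3° / (15°/h) ≈ 5.69 h.
18:00 + 5.69 h ≈ 23:41 → 00:00 to the nearest hour.

00:00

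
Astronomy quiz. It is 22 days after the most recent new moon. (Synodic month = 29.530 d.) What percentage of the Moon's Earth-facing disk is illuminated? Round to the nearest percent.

52%

The Moon has covered 22/29.530 of its cycle, so θ ≈ 360° × 22/29.530 = 268.2°.
Illuminated fraction = (1 − cos 268.2°)/2 = (1 − (-0.031))/2 ≈ 0.516, so 52%.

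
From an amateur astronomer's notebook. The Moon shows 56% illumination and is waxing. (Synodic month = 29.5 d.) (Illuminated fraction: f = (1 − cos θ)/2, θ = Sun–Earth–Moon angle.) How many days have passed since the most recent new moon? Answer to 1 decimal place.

cos θ = 1 − 2f = -0.120, giving a principal value of 96.9°.
The Moon is waxing (0°–180°), so θ = 96.9° directly.
Age = 29.5 × 96.9°/360° ≈ 7.94 days.

7.9 days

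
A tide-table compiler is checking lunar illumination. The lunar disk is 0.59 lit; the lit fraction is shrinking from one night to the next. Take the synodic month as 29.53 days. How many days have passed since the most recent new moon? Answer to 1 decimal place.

From f = (1 − cos θ)/2: cos θ = 1 − 2×0.59 = -0.180; arccos → 100.4°.
Waning ⇒ past full, so θ = 360° − 100.4° = 259.6°.
At 360°/29.53 d per day, 259.6° corresponds to 21.30 days.

21.3 days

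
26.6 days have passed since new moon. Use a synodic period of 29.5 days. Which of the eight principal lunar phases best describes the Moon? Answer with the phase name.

At 26.6/29.5 of the cycle, θ ≈ 325° — the waning crescent range.

waning crescent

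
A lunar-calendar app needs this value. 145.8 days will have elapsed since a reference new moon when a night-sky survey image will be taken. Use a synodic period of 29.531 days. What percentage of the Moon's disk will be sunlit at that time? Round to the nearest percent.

145.8 d spans 4 complete synodic months (4 × 29.531 = 118.12 d) plus 27.68 d.
Phase angle: θ = 360°·(27.68 d)/(29.531 d) = 337.4°.
Illuminated fraction = (1 − cos 337.4°)/2 = (1 − 0.923)/2 ≈ 0.038, so 4%.

4%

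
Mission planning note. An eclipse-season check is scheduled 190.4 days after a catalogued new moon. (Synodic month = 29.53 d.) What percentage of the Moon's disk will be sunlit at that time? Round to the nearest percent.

97%

190.4 d spans 6 complete synodic months (6 × 29.53 = 177.18 d) plus 13.22 d.
Elongation θ = 360° × 13.22/29.53 ≈ 161.2°.
Illuminated fraction = (1 − cos 161.2°)/2 = (1 − (-0.946))/2 ≈ 0.973, so 97%.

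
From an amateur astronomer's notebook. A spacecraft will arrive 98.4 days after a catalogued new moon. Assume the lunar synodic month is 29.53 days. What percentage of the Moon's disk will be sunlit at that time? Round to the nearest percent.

98.4 d spans 3 complete synodic months (3 × 29.53 = 88.59 d) plus 9.81 d.
Elongation θ = 360° × 9.81/29.53 ≈ 119.6°.
cos 119.6° = (-0.494), so f = (1 − (-0.494))/2 = 0.747, so 75%.

75%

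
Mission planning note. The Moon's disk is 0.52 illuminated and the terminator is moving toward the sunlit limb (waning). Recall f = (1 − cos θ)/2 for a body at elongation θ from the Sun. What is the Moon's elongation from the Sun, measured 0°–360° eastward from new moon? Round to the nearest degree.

Invert f = (1 − cos θ)/2 to get cos θ = 1 − 2(0.52) = -0.040, hence θ₀ = arccos -0.040 = 92.3°.
Waning ⇒ past full, so θ = 360° − 92.3° = 267.7°.

268°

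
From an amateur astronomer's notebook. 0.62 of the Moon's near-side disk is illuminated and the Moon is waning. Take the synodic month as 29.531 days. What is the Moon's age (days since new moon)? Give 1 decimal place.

Invert f = (1 − cos θ)/2 to get cos θ = 1 − 2(0.62) = -0.240, hence θ₀ = arccos -0.240 = 103.9°.
Waning ⇒ past full, so θ = 360° − 103.9° = 256.1°.
Age = 29.531 × 256.1°/360° ≈ 21.01 days.

21.0 days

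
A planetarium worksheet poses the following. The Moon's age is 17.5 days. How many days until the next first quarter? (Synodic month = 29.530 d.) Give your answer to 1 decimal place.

First quarter occurs at elongation 90°, i.e. at age 29.530 × 90/360 = 7.383 d.
This lunation's first quarter (7.383 d) has passed, so add one period: 36.913 − 17.5 = 19.413 days.

19.4 days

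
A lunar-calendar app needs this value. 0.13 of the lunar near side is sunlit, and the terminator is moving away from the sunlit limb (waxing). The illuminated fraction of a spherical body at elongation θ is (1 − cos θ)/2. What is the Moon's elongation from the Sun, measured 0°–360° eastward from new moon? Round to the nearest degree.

42°

cos θ = 1 − 2f = 0.740, giving a principal value of 42.3°.
The Moon is waxing (0°–180°), so θ = 42.3° directly.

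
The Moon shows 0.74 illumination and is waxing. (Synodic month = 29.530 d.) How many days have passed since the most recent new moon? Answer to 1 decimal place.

9.7 days

Invert f = (1 − cos θ)/2 to get cos θ = 1 − 2(0.74) = -0.480, hence θ₀ = arccos -0.480 = 118.7°.
Waxing ⇒ before full, so θ = 118.7°.
Age = 29.530 × 118.7°/360° ≈ 9.74 days.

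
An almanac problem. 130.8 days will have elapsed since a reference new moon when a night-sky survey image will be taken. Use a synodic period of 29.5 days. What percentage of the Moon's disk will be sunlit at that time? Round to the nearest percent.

130.8/29.5 = 4.434 lunations, so 4 complete cycles and 12.80 d into the next.
Phase angle: θ = 360°·(12.80 d)/(29.5 d) = 156.2°.
cos 156.2° = (-0.915), so f = (1 − (-0.915))/2 = 0.957, so 96%.

96%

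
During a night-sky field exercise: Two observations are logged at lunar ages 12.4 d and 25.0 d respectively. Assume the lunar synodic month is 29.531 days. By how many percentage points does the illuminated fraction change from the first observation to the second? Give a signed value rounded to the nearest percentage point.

-72 pp

First observation: θ = 360°·12.4/29.531 = 151.2°, so f = 0.938.
Second observation: θ = 304.8°, f = 0.215.
Δf = 0.215 − 0.938 = -0.723, i.e. -72 pp.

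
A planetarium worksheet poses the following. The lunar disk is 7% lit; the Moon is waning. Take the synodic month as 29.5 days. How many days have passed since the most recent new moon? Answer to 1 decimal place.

From f = (1 − cos θ)/2: cos θ = 1 − 2×0.07 = 0.860; arccos → 30.7°.
A waning Moon lies in 180°–360°, so θ = 360° − 30.7° = 329.3°.
Age = 29.5 × 329.3°/360° ≈ 26.99 days.

27.0 days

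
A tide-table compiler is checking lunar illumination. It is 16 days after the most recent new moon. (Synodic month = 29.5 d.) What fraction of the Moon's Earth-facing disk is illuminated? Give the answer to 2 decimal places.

0.98

Phase angle: θ = 360°·(16 d)/(29.5 d) = 195.3°.
Illuminated fraction = (1 − cos 195.3°)/2 = (1 − (-0.965))/2 ≈ 0.982.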